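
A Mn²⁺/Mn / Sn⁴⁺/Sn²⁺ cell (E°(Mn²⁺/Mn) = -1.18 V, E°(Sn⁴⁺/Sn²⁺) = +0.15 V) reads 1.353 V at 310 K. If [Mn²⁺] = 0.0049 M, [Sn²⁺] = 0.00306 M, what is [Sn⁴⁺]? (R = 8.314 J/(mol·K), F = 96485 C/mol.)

8.4 × 10^-5 M

From the Nernst equation, ln Q = nF(E° − E)/RT = 2×96485×(1.33 − 1.353)/(8.314×310) = -1.722, so Q = 0.179.
With Q = [Mn²⁺]·[Sn²⁺]/[Sn⁴⁺] and the known concentrations, [Sn⁴⁺] in the denominator gives [Sn⁴⁺] = 8.4 × 10^-5 M.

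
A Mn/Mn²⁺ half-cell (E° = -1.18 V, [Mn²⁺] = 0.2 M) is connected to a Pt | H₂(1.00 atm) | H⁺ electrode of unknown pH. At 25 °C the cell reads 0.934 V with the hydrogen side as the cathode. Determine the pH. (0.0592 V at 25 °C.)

E°_cell = 1.18 V and n = 2.
log Q = n(E° − E)/0.0592 = 2×(1.18 − 0.934)/0.0592 = 8.311.
With Q = [Mn²⁺]·P(H₂) / [H⁺]^2, solving for [H⁺] gives log[H⁺] = -4.505, so pH = 4.50.

pH = 4.50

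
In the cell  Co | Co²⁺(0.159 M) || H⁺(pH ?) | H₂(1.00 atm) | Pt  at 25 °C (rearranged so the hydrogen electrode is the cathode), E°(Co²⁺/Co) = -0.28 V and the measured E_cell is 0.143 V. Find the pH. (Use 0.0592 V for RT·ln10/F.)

pH = 2.71

E°_cell = 0.28 V and n = 2.
log Q = n(E° − E)/0.0592 = 2×(0.28 − 0.143)/0.0592 = 4.628.
With Q = [Co²⁺]·P(H₂) / [H⁺]^2, solving for [H⁺] gives log[H⁺] = -2.713, so pH = 2.71.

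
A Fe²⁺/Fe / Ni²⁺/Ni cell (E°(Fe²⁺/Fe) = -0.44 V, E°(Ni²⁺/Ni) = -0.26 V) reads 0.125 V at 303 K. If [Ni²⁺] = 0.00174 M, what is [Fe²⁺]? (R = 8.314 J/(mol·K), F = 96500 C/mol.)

From the Nernst equation, ln Q = nF(E° − E)/RT = 2×96500×(0.18 − 0.125)/(8.314×303) = 4.214, so Q = 67.6.
With Q = [Fe²⁺]/[Ni²⁺] and the known concentrations, [Fe²⁺] in the numerator gives [Fe²⁺] = 0.12 M.

0.12 M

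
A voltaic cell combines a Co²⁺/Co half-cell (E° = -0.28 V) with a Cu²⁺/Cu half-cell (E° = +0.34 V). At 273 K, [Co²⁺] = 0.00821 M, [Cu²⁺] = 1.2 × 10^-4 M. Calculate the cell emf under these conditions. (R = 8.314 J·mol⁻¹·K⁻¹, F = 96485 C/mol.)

0.570 V

The Cu²⁺/Cu couple has the higher reduction potential and acts as the cathode, so E°_cell = +0.34 − (-0.28) = 0.62 V.
Balancing electrons gives n = 2; the reaction quotient is Q = [Co²⁺]/[Cu²⁺] = 68.4.
E = E° − (RT/nF) ln Q = 0.62 − (8.314×273)/(2×96485) × (4.226) = 0.620 − 0.050 = 0.570 V.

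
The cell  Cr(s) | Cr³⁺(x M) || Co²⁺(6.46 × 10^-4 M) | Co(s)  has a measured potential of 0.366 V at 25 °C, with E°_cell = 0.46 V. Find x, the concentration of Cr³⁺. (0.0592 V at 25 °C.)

From the Nernst equation, log Q = n(E° − E)/0.0592 = 6(0.46 − 0.366)/0.0592 = 9.527, so Q = 3.37 × 10^9.
With Q = [Cr³⁺]^2/[Co²⁺]^3 and the known concentrations, [Cr³⁺]^2 in the numerator gives [Cr³⁺] = 0.95 M.

0.95 M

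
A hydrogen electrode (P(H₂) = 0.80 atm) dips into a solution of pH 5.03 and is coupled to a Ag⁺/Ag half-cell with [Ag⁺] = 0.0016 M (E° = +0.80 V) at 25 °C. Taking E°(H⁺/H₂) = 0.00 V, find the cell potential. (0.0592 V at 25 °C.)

0.93 V

The Ag⁺/Ag couple is the cathode, so E°_cell = 0.80 V; n = 2.
[H⁺] = 10^(−5.03) = 9.3 × 10^-6 M, and Q = [H⁺]^2 / ([Ag⁺]^2·P(H₂)) = 4.25 × 10^-5.
E = E° − (0.0592/2) log Q = 0.80 − (0.0592/2)(-4.371) = 0.929 V.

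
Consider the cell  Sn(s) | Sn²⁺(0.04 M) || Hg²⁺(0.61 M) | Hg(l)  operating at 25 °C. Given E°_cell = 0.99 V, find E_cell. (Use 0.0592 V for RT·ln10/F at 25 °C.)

1.03 V

Balancing electrons gives n = 2; the reaction quotient is Q = [Sn²⁺]/[Hg²⁺] = 0.0656.
At 25 °C, E = E° − (0.0592/n) log Q = 0.99 − (0.0592/2)(-1.183) = 0.990 + 0.035 = 1.025 V.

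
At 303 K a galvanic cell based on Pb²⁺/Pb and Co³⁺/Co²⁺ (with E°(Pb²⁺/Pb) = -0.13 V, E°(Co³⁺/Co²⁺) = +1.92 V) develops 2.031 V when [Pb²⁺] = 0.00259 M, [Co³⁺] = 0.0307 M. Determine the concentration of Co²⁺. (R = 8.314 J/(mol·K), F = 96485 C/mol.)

1.2 M

From the Nernst equation, ln Q = nF(E° − E)/RT = 2×96485×(2.05 − 2.031)/(8.314×303) = 1.455, so Q = 4.29.
With Q = [Pb²⁺]·[Co²⁺]^2/[Co³⁺]^2 and the known concentrations, [Co²⁺]^2 in the numerator gives [Co²⁺] = 1.2 M.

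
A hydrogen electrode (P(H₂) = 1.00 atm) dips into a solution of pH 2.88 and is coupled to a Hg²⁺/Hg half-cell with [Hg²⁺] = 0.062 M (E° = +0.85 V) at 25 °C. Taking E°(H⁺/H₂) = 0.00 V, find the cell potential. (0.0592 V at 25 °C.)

0.98 V

The Hg²⁺/Hg couple is the cathode, so E°_cell = 0.85 V; n = 2.
[H⁺] = 10^(−2.88) = 0.0013 M, and Q = [H⁺]^2 / ([Hg²⁺]·P(H₂)) = 2.8 × 10^-5.
E = E° − (0.0592/2) log Q = 0.85 − (0.0592/2)(-4.552) = 0.985 V.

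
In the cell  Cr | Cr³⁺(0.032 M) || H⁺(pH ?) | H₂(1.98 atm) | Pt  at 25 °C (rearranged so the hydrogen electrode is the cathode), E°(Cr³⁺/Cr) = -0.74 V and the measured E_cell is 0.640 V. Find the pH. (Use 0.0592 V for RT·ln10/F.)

E°_cell = 0.74 V and n = 6.
log Q = n(E° − E)/0.0592 = 6×(0.74 − 0.640)/0.0592 = 10.135.
With Q = [Cr³⁺]^2·P(H₂)^3 / [H⁺]^6, solving for [H⁺] gives log[H⁺] = -2.039, so pH = 2.04.

pH = 2.04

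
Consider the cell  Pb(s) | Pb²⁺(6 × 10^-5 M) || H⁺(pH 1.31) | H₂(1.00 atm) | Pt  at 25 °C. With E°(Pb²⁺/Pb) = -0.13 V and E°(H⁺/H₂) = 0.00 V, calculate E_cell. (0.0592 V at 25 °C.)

0.18 V

The hydrogen couple is the cathode, so E°_cell = 0.13 V; n = 2.
[H⁺] = 10^(−1.31) = 0.049 M, and Q = [Pb²⁺]·P(H₂) / [H⁺]^2 = 0.0250.
E = E° − (0.0592/2) log Q = 0.13 − (0.0592/2)(-1.602) = 0.177 V.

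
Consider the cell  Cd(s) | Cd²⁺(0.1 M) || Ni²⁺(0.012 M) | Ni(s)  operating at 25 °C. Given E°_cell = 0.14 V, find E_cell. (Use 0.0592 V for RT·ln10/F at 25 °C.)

0.113 V

Balancing electrons gives n = 2; the reaction quotient is Q = [Cd²⁺]/[Ni²⁺] = 8.33.
At 25 °C, E = E° − (0.0592/n) log Q = 0.14 − (0.0592/2)(0.921) = 0.140 − 0.027 = 0.113 V.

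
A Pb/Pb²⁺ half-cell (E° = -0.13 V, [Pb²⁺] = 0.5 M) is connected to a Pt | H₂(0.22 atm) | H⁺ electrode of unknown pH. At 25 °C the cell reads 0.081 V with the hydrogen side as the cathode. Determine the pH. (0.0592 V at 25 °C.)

pH = 1.31

E°_cell = 0.13 V and n = 2.
log Q = n(E° − E)/0.0592 = 2×(0.13 − 0.081)/0.0592 = 1.655.
With Q = [Pb²⁺]·P(H₂) / [H⁺]^2, solving for [H⁺] gives log[H⁺] = -1.307, so pH = 1.31.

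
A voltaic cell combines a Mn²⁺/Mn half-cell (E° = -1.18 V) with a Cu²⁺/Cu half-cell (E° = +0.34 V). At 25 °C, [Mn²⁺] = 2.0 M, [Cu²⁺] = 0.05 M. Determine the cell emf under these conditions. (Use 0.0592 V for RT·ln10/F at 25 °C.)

1.47 V

The Cu²⁺/Cu couple has the higher reduction potential and acts as the cathode, so E°_cell = +0.34 − (-1.18) = 1.52 V.
Balancing electrons gives n = 2; the reaction quotient is Q = [Mn²⁺]/[Cu²⁺] = 40.0.
At 25 °C, E = E° − (0.0592/n) log Q = 1.52 − (0.0592/2)(1.602) = 1.520 − 0.047 = 1.473 V.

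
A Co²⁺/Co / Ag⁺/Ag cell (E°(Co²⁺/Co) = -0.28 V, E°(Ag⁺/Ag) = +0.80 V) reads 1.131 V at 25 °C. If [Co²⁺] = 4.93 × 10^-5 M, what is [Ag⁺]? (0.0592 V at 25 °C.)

From the Nernst equation, log Q = n(E° − E)/0.0592 = 2(1.08 − 1.131)/0.0592 = -1.723, so Q = 0.0189.
With Q = [Co²⁺]/[Ag⁺]^2 and the known concentrations, [Ag⁺]^2 in the denominator gives [Ag⁺] = 0.051 M.

0.051 M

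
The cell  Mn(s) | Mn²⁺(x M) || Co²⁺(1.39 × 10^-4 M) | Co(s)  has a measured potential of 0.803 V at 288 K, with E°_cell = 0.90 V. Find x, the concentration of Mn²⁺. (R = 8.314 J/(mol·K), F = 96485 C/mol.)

0.35 M

From the Nernst equation, ln Q = nF(E° − E)/RT = 2×96485×(0.90 − 0.803)/(8.314×288) = 7.817, so Q = 2480.
With Q = [Mn²⁺]/[Co²⁺] and the known concentrations, [Mn²⁺] in the numerator gives [Mn²⁺] = 0.35 M.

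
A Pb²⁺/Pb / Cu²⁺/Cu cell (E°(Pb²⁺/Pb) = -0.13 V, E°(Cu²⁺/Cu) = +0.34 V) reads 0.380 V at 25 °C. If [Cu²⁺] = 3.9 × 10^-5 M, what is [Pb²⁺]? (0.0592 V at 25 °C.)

0.043 M

From the Nernst equation, log Q = n(E° − E)/0.0592 = 2(0.47 − 0.380)/0.0592 = 3.041, so Q = 1100.
With Q = [Pb²⁺]/[Cu²⁺] and the known concentrations, [Pb²⁺] in the numerator gives [Pb²⁺] = 0.043 M.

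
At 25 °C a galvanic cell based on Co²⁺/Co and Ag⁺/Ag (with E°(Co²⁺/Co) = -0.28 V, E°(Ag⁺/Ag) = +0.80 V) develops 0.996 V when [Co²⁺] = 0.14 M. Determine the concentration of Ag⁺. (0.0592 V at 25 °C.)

From the Nernst equation, log Q = n(E° − E)/0.0592 = 2(1.08 − 0.996)/0.0592 = 2.838, so Q = 688.
With Q = [Co²⁺]/[Ag⁺]^2 and the known concentrations, [Ag⁺]^2 in the denominator gives [Ag⁺] = 0.014 M.

0.014 M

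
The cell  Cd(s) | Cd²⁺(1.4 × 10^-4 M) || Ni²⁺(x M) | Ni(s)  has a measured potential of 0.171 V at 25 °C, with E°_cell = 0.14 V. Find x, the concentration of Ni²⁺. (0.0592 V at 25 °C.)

From the Nernst equation, log Q = n(E° − E)/0.0592 = 2(0.14 − 0.171)/0.0592 = -1.047, so Q = 0.0897.
With Q = [Cd²⁺]/[Ni²⁺] and the known concentrations, [Ni²⁺] in the denominator gives [Ni²⁺] = 0.0016 M.

0.0016 M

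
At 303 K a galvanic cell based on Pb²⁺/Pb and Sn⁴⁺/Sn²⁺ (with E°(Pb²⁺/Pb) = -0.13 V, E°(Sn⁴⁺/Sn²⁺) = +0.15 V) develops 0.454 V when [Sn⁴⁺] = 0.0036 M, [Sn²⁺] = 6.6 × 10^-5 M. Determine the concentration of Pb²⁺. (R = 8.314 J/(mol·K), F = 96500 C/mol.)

8.9 × 10^-5 M

From the Nernst equation, ln Q = nF(E° − E)/RT = 2×96500×(0.28 − 0.454)/(8.314×303) = -13.331, so Q = 1.62 × 10^-6.
With Q = [Pb²⁺]·[Sn²⁺]/[Sn⁴⁺] and the known concentrations, [Pb²⁺] in the numerator gives [Pb²⁺] = 8.9 × 10^-5 M.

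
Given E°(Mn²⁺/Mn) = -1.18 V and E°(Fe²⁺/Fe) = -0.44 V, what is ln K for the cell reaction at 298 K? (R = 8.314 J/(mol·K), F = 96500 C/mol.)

E°_cell = -0.44 − (-1.18) = 0.74 V, with n = 2 electrons transferred.
At equilibrium E = 0, so the Nernst equation gives ln K = nFE°/RT = (2)(96500)(0.74)/((8.314)(298)) = 57.65.

ln K = 57.6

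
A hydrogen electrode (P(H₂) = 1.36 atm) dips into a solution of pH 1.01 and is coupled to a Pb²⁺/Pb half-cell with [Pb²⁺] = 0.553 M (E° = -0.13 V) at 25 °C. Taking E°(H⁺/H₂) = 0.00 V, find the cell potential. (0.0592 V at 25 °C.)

The hydrogen couple is the cathode, so E°_cell = 0.13 V; n = 2.
[H⁺] = 10^(−1.01) = 0.098 M, and Q = [Pb²⁺]·P(H₂) / [H⁺]^2 = 78.8.
E = E° − (0.0592/2) log Q = 0.13 − (0.0592/2)(1.896) = 0.074 V.

0.074 V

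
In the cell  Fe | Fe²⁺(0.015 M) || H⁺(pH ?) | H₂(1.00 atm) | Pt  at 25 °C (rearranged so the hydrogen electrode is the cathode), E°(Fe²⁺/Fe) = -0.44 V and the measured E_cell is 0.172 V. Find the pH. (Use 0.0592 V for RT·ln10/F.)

pH = 5.44

E°_cell = 0.44 V and n = 2.
log Q = n(E° − E)/0.0592 = 2×(0.44 − 0.172)/0.0592 = 9.054.
With Q = [Fe²⁺]·P(H₂) / [H⁺]^2, solving for [H⁺] gives log[H⁺] = -5.439, so pH = 5.44.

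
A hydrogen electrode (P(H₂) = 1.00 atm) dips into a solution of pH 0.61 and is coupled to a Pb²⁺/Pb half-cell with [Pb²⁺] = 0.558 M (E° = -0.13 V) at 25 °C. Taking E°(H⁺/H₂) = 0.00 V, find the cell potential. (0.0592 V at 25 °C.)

The hydrogen couple is the cathode, so E°_cell = 0.13 V; n = 2.
[H⁺] = 10^(−0.61) = 0.25 M, and Q = [Pb²⁺]·P(H₂) / [H⁺]^2 = 9.26.
E = E° − (0.0592/2) log Q = 0.13 − (0.0592/2)(0.967) = 0.101 V.

0.10 V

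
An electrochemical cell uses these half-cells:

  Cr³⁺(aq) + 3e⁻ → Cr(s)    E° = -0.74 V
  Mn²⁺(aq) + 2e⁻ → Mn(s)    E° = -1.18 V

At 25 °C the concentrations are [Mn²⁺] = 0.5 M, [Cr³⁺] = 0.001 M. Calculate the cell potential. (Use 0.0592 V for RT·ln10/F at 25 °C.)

0.390 V

The Cr³⁺/Cr couple has the higher reduction potential and acts as the cathode, so E°_cell = -0.74 − (-1.18) = 0.44 V.
Balancing electrons gives n = 6; the reaction quotient is Q = [Mn²⁺]^3/[Cr³⁺]^2 = 1.25 × 10^5.
At 25 °C, E = E° − (0.0592/n) log Q = 0.44 − (0.0592/6)(5.097) = 0.440 − 0.050 = 0.390 V.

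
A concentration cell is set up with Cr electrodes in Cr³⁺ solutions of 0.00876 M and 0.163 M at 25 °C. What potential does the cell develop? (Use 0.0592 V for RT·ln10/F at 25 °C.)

0.025 V

Both half-cells are Cr³⁺/Cr, so E°_cell = 0. The concentrated side is the cathode; the cell reaction moves Cr³⁺ from high to low concentration with n = 3.
Q = [Cr³⁺]_dilute/[Cr³⁺]_conc = 0.00876/0.163 = 0.0537.
E = 0 − (0.0592/3) log Q = −(0.0592/3)(-1.270) = 0.0251 V.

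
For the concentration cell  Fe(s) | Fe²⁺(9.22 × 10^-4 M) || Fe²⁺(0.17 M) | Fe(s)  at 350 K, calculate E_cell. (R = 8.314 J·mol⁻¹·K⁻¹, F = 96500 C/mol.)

Both half-cells are Fe²⁺/Fe, so E°_cell = 0. The concentrated side is the cathode; the cell reaction moves Fe²⁺ from high to low concentration with n = 2.
Q = [Fe²⁺]_dilute/[Fe²⁺]_conc = 9.22 × 10^-4/0.17 = 0.00542.
E = 0 − (RT/nF) ln Q = −((8.314×350)/(2×96500))(-5.217) = 0.0787 V.

0.079 V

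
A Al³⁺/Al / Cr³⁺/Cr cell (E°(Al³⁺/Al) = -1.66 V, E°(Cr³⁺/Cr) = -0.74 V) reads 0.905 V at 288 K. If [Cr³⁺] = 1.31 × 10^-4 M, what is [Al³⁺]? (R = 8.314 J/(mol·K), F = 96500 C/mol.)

From the Nernst equation, ln Q = nF(E° − E)/RT = 3×96500×(0.92 − 0.905)/(8.314×288) = 1.814, so Q = 6.13.
With Q = [Al³⁺]/[Cr³⁺] and the known concentrations, [Al³⁺] in the numerator gives [Al³⁺] = 8 × 10^-4 M.

8 × 10^-4 M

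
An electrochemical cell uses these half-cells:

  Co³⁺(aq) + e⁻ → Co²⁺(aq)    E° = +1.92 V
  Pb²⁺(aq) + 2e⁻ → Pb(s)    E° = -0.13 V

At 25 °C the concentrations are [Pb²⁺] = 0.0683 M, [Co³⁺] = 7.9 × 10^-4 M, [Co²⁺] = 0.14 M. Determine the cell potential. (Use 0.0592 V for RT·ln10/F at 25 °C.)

1.95 V

The Co³⁺/Co²⁺ couple has the higher reduction potential and acts as the cathode, so E°_cell = +1.92 − (-0.13) = 2.05 V.
Balancing electrons gives n = 2; the reaction quotient is Q = [Pb²⁺]·[Co²⁺]^2/[Co³⁺]^2 = 2140.
At 25 °C, E = E° − (0.0592/n) log Q = 2.05 − (0.0592/2)(3.331) = 2.050 − 0.099 = 1.951 V.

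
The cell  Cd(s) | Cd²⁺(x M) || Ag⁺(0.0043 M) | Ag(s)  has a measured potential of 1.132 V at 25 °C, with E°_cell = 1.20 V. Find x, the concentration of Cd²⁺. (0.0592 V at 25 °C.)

0.0037 M

From the Nernst equation, log Q = n(E° − E)/0.0592 = 2(1.20 − 1.132)/0.0592 = 2.297, so Q = 198.
With Q = [Cd²⁺]/[Ag⁺]^2 and the known concentrations, [Cd²⁺] in the numerator gives [Cd²⁺] = 0.0037 M.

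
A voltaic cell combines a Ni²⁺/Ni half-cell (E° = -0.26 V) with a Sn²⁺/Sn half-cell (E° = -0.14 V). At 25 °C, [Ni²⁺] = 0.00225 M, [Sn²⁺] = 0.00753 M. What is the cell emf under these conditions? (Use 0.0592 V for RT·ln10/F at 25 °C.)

0.136 V

The Sn²⁺/Sn couple has the higher reduction potential and acts as the cathode, so E°_cell = -0.14 − (-0.26) = 0.12 V.
Balancing electrons gives n = 2; the reaction quotient is Q = [Ni²⁺]/[Sn²⁺] = 0.299.
At 25 °C, E = E° − (0.0592/n) log Q = 0.12 − (0.0592/2)(-0.525) = 0.120 + 0.016 = 0.136 V.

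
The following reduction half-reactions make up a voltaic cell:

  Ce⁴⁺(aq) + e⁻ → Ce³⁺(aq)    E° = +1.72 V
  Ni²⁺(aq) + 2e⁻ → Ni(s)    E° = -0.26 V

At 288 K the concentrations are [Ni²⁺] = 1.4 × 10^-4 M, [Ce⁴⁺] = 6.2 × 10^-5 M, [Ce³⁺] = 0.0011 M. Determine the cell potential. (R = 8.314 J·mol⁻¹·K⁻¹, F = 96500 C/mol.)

The Ce⁴⁺/Ce³⁺ couple has the higher reduction potential and acts as the cathode, so E°_cell = +1.72 − (-0.26) = 1.98 V.
Balancing electrons gives n = 2; the reaction quotient is Q = [Ni²⁺]·[Ce³⁺]^2/[Ce⁴⁺]^2 = 0.0441.
E = E° − (RT/nF) ln Q = 1.98 − (8.314×288)/(2×96500) × (-3.122) = 1.980 + 0.039 = 2.019 V.

2.02 V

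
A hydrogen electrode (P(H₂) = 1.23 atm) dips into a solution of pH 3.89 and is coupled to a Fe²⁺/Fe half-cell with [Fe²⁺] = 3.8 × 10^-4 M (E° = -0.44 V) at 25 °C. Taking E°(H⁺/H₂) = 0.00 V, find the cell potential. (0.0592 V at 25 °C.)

0.31 V

The hydrogen couple is the cathode, so E°_cell = 0.44 V; n = 2.
[H⁺] = 10^(−3.89) = 1.3 × 10^-4 M, and Q = [Fe²⁺]·P(H₂) / [H⁺]^2 = 2.82 × 10^4.
E = E° − (0.0592/2) log Q = 0.44 − (0.0592/2)(4.450) = 0.308 V.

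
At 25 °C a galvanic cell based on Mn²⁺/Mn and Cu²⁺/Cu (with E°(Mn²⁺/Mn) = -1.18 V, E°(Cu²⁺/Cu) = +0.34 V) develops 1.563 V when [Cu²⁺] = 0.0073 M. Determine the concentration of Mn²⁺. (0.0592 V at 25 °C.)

2.6 × 10^-4 M

From the Nernst equation, log Q = n(E° − E)/0.0592 = 2(1.52 − 1.563)/0.0592 = -1.453, so Q = 0.0353.
With Q = [Mn²⁺]/[Cu²⁺] and the known concentrations, [Mn²⁺] in the numerator gives [Mn²⁺] = 2.6 × 10^-4 M.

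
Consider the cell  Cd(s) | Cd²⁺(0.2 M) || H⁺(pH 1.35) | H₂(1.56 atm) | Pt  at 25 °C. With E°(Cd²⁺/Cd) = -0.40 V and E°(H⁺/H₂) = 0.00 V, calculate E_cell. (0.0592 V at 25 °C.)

0.34 V

The hydrogen couple is the cathode, so E°_cell = 0.40 V; n = 2.
[H⁺] = 10^(−1.35) = 0.045 M, and Q = [Cd²⁺]·P(H₂) / [H⁺]^2 = 156.
E = E° − (0.0592/2) log Q = 0.40 − (0.0592/2)(2.194) = 0.335 V.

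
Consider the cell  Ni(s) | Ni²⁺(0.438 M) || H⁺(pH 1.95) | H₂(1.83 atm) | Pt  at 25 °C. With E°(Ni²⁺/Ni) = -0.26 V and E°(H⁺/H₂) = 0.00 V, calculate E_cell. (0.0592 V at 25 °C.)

The hydrogen couple is the cathode, so E°_cell = 0.26 V; n = 2.
[H⁺] = 10^(−1.95) = 0.011 M, and Q = [Ni²⁺]·P(H₂) / [H⁺]^2 = 6370.
E = E° − (0.0592/2) log Q = 0.26 − (0.0592/2)(3.804) = 0.147 V.

0.15 V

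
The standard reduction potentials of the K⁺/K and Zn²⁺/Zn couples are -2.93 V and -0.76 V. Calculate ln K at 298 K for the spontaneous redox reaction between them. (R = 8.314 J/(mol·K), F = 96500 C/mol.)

ln K = 169.0

E°_cell = -0.76 − (-2.93) = 2.17 V, with n = 2 electrons transferred.
At equilibrium E = 0, so the Nernst equation gives ln K = nFE°/RT = (2)(96500)(2.17)/((8.314)(298)) = 169.04.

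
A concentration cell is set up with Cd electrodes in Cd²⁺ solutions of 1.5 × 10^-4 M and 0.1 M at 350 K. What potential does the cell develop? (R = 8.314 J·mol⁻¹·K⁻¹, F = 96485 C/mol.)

0.098 V

Both half-cells are Cd²⁺/Cd, so E°_cell = 0. The concentrated side is the cathode; the cell reaction moves Cd²⁺ from high to low concentration with n = 2.
Q = [Cd²⁺]_dilute/[Cd²⁺]_conc = 1.5 × 10^-4/0.1 = 0.00150.
E = 0 − (RT/nF) ln Q = −((8.314×350)/(2×96485))(-6.502) = 0.0980 V.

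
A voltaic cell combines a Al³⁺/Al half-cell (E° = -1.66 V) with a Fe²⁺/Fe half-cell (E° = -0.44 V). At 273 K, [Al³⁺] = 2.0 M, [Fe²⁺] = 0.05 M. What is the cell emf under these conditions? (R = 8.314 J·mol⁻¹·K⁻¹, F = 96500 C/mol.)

1.18 V

The Fe²⁺/Fe couple has the higher reduction potential and acts as the cathode, so E°_cell = -0.44 − (-1.66) = 1.22 V.
Balancing electrons gives n = 6; the reaction quotient is Q = [Al³⁺]^2/[Fe²⁺]^3 = 3.2 × 10^4.
E = E° − (RT/nF) ln Q = 1.22 − (8.314×273)/(6×96500) × (10.373) = 1.220 − 0.041 = 1.179 V.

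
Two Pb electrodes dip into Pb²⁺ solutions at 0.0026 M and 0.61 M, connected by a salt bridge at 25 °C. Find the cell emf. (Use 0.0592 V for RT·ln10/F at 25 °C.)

Both half-cells are Pb²⁺/Pb, so E°_cell = 0. The concentrated side is the cathode; the cell reaction moves Pb²⁺ from high to low concentration with n = 2.
Q = [Pb²⁺]_dilute/[Pb²⁺]_conc = 0.0026/0.61 = 0.00426.
E = 0 − (0.0592/2) log Q = −(0.0592/2)(-2.370) = 0.0702 V.

0.070 V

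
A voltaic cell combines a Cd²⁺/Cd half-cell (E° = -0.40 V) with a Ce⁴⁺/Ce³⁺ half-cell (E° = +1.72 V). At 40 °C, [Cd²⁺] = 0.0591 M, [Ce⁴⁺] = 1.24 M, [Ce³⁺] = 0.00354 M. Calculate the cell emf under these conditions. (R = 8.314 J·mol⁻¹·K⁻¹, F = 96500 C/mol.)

The Ce⁴⁺/Ce³⁺ couple has the higher reduction potential and acts as the cathode, so E°_cell = +1.72 − (-0.40) = 2.12 V.
Balancing electrons gives n = 2; the reaction quotient is Q = [Cd²⁺]·[Ce³⁺]^2/[Ce⁴⁺]^2 = 4.82 × 10^-7.
E = E° − (RT/nF) ln Q = 2.12 − (8.314×313)/(2×96500) × (-14.546) = 2.120 + 0.196 = 2.316 V.

2.32 V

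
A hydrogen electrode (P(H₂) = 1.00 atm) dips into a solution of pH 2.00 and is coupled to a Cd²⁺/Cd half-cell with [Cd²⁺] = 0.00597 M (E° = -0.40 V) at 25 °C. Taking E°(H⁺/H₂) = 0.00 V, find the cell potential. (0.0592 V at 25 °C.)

The hydrogen couple is the cathode, so E°_cell = 0.40 V; n = 2.
[H⁺] = 10^(−2.00) = 0.010 M, and Q = [Cd²⁺]·P(H₂) / [H⁺]^2 = 59.7.
E = E° − (0.0592/2) log Q = 0.40 − (0.0592/2)(1.776) = 0.347 V.

0.35 V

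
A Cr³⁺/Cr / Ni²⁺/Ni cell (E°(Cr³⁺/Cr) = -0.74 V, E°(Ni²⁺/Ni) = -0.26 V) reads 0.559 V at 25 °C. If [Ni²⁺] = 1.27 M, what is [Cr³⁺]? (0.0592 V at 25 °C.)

From the Nernst equation, log Q = n(E° − E)/0.0592 = 6(0.48 − 0.559)/0.0592 = -8.007, so Q = 9.85 × 10^-9.
With Q = [Cr³⁺]^2/[Ni²⁺]^3 and the known concentrations, [Cr³⁺]^2 in the numerator gives [Cr³⁺] = 1.4 × 10^-4 M.

1.4 × 10^-4 M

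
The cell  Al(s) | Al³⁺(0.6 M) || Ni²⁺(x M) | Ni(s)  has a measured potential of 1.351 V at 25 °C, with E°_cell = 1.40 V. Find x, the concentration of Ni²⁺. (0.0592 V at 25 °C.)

From the Nernst equation, log Q = n(E° − E)/0.0592 = 6(1.40 − 1.351)/0.0592 = 4.966, so Q = 9.25 × 10^4.
With Q = [Al³⁺]^2/[Ni²⁺]^3 and the known concentrations, [Ni²⁺]^3 in the denominator gives [Ni²⁺] = 0.016 M.

0.016 M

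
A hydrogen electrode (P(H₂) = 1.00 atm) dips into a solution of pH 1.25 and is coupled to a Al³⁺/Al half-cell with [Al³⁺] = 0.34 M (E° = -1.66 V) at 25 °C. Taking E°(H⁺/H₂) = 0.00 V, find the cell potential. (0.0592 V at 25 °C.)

1.60 V

The hydrogen couple is the cathode, so E°_cell = 1.66 V; n = 6.
[H⁺] = 10^(−1.25) = 0.056 M, and Q = [Al³⁺]^2·P(H₂)^3 / [H⁺]^6 = 3.66 × 10^6.
E = E° − (0.0592/6) log Q = 1.66 − (0.0592/6)(6.563) = 1.595 V.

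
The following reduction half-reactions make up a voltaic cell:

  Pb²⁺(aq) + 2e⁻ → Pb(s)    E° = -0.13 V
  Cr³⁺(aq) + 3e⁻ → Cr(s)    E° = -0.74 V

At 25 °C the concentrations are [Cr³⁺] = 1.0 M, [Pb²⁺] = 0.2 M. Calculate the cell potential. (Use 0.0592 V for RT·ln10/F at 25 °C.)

0.589 V

The Pb²⁺/Pb couple has the higher reduction potential and acts as the cathode, so E°_cell = -0.13 − (-0.74) = 0.61 V.
Balancing electrons gives n = 6; the reaction quotient is Q = [Cr³⁺]^2/[Pb²⁺]^3 = 125.
At 25 °C, E = E° − (0.0592/n) log Q = 0.61 − (0.0592/6)(2.097) = 0.610 − 0.021 = 0.589 V.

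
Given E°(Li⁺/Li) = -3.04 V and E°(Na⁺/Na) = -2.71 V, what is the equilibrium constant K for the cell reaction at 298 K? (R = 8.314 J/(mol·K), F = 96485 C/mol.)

3.8 × 10^5

E°_cell = -2.71 − (-3.04) = 0.33 V, with n = 1 electron transferred.
At equilibrium E = 0, so the Nernst equation gives ln K = nFE°/RT = (1)(96485)(0.33)/((8.314)(298)) = 12.85.
K = e^12.85 = 3.8 × 10^5.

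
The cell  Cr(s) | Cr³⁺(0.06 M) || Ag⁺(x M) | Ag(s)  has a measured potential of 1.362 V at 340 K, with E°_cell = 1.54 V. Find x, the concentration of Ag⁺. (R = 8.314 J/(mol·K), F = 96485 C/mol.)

9 × 10^-4 M

From the Nernst equation, ln Q = nF(E° − E)/RT = 3×96485×(1.54 − 1.362)/(8.314×340) = 18.227, so Q = 8.24 × 10^7.
With Q = [Cr³⁺]/[Ag⁺]^3 and the known concentrations, [Ag⁺]^3 in the denominator gives [Ag⁺] = 9 × 10^-4 M.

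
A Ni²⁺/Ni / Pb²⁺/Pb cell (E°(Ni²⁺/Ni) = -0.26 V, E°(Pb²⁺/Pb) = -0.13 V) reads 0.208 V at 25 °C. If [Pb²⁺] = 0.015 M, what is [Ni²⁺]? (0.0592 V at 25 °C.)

From the Nernst equation, log Q = n(E° − E)/0.0592 = 2(0.13 − 0.208)/0.0592 = -2.635, so Q = 0.00232.
With Q = [Ni²⁺]/[Pb²⁺] and the known concentrations, [Ni²⁺] in the numerator gives [Ni²⁺] = 3.5 × 10^-5 M.

3.5 × 10^-5 M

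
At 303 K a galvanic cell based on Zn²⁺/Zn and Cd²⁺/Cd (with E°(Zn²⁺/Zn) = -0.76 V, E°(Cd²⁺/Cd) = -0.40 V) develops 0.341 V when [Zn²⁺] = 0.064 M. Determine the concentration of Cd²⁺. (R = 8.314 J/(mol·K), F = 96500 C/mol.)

From the Nernst equation, ln Q = nF(E° − E)/RT = 2×96500×(0.36 − 0.341)/(8.314×303) = 1.456, so Q = 4.29.
With Q = [Zn²⁺]/[Cd²⁺] and the known concentrations, [Cd²⁺] in the denominator gives [Cd²⁺] = 0.015 M.

0.015 M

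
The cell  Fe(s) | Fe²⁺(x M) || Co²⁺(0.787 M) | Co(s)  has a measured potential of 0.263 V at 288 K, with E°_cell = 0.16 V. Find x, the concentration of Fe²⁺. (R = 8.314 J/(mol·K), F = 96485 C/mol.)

From the Nernst equation, ln Q = nF(E° − E)/RT = 2×96485×(0.16 − 0.263)/(8.314×288) = -8.301, so Q = 2.48 × 10^-4.
With Q = [Fe²⁺]/[Co²⁺] and the known concentrations, [Fe²⁺] in the numerator gives [Fe²⁺] = 2 × 10^-4 M.

2 × 10^-4 M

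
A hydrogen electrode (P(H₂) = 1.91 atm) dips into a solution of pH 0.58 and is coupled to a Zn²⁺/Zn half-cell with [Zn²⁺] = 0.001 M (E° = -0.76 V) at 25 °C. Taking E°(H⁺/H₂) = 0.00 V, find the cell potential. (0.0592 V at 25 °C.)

The hydrogen couple is the cathode, so E°_cell = 0.76 V; n = 2.
[H⁺] = 10^(−0.58) = 0.26 M, and Q = [Zn²⁺]·P(H₂) / [H⁺]^2 = 0.0276.
E = E° − (0.0592/2) log Q = 0.76 − (0.0592/2)(-1.559) = 0.806 V.

0.81 V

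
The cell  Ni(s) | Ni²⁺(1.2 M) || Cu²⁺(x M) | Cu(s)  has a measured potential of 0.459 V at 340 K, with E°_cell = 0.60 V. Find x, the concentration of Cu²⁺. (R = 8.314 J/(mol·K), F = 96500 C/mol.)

7.9 × 10^-5 M

From the Nernst equation, ln Q = nF(E° − E)/RT = 2×96500×(0.60 − 0.459)/(8.314×340) = 9.627, so Q = 1.52 × 10^4.
With Q = [Ni²⁺]/[Cu²⁺] and the known concentrations, [Cu²⁺] in the denominator gives [Cu²⁺] = 7.9 × 10^-5 M.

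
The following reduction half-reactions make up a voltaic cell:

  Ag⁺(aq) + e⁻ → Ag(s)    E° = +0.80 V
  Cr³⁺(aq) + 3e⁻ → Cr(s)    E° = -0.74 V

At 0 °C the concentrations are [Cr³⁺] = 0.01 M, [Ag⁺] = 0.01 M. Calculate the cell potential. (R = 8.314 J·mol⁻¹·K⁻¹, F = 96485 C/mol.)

1.47 V

The Ag⁺/Ag couple has the higher reduction potential and acts as the cathode, so E°_cell = +0.80 − (-0.74) = 1.54 V.
Balancing electrons gives n = 3; the reaction quotient is Q = [Cr³⁺]/[Ag⁺]^3 = 1 × 10^4.
E = E° − (RT/nF) ln Q = 1.54 − (8.314×273)/(3×96485) × (9.210) = 1.540 − 0.072 = 1.468 V.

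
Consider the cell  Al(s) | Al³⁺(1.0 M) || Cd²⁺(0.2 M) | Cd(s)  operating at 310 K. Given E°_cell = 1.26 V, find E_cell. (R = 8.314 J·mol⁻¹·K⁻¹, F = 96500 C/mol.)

Balancing electrons gives n = 6; the reaction quotient is Q = [Al³⁺]^2/[Cd²⁺]^3 = 125.
E = E° − (RT/nF) ln Q = 1.26 − (8.314×310)/(6×96500) × (4.828) = 1.260 − 0.021 = 1.239 V.

1.24 V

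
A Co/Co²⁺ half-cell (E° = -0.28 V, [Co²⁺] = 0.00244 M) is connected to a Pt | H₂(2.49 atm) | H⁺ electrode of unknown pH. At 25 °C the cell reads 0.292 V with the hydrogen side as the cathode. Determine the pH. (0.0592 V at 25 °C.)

pH = 0.91

E°_cell = 0.28 V and n = 2.
log Q = n(E° − E)/0.0592 = 2×(0.28 − 0.292)/0.0592 = -0.405.
With Q = [Co²⁺]·P(H₂) / [H⁺]^2, solving for [H⁺] gives log[H⁺] = -0.906, so pH = 0.91.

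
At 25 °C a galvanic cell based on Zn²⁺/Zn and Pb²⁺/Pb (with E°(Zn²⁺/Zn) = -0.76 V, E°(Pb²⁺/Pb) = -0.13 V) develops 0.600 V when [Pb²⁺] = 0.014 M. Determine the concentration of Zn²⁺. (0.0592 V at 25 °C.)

From the Nernst equation, log Q = n(E° − E)/0.0592 = 2(0.63 − 0.600)/0.0592 = 1.014, so Q = 10.3.
With Q = [Zn²⁺]/[Pb²⁺] and the known concentrations, [Zn²⁺] in the numerator gives [Zn²⁺] = 0.14 M.

0.14 M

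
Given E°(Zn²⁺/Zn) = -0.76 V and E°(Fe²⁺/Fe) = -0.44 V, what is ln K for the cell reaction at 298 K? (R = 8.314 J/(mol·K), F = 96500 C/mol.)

ln K = 24.9

E°_cell = -0.44 − (-0.76) = 0.32 V, with n = 2 electrons transferred.
At equilibrium E = 0, so the Nernst equation gives ln K = nFE°/RT = (2)(96500)(0.32)/((8.314)(298)) = 24.93.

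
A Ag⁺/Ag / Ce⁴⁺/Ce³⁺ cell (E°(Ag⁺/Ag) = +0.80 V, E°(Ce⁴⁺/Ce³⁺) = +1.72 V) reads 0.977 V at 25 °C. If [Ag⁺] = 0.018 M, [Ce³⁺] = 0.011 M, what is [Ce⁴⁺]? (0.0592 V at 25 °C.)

From the Nernst equation, log Q = n(E° − E)/0.0592 = 1(0.92 − 0.977)/0.0592 = -0.963, so Q = 0.109.
With Q = [Ag⁺]·[Ce³⁺]/[Ce⁴⁺] and the known concentrations, [Ce⁴⁺] in the denominator gives [Ce⁴⁺] = 0.0018 M.

0.0018 M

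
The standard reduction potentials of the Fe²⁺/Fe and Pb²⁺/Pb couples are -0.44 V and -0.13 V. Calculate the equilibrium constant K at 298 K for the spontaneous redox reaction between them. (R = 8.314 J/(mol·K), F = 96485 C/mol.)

E°_cell = -0.13 − (-0.44) = 0.31 V, with n = 2 electrons transferred.
At equilibrium E = 0, so the Nernst equation gives ln K = nFE°/RT = (2)(96485)(0.31)/((8.314)(298)) = 24.14.
K = e^24.14 = 3.1 × 10^10.

3.1 × 10^10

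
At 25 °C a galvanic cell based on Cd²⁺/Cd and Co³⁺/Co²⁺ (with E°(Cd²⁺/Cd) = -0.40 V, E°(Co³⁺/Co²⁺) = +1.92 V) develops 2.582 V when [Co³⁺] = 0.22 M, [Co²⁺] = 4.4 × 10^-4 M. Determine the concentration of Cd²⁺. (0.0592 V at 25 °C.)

From the Nernst equation, log Q = n(E° − E)/0.0592 = 2(2.32 − 2.582)/0.0592 = -8.851, so Q = 1.41 × 10^-9.
With Q = [Cd²⁺]·[Co²⁺]^2/[Co³⁺]^2 and the known concentrations, [Cd²⁺] in the numerator gives [Cd²⁺] = 3.5 × 10^-4 M.

3.5 × 10^-4 M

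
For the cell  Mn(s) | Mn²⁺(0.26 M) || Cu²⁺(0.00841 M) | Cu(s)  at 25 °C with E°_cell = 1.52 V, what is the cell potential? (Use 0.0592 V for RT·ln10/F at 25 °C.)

1.48 V

Balancing electrons gives n = 2; the reaction quotient is Q = [Mn²⁺]/[Cu²⁺] = 30.9.
At 25 °C, E = E° − (0.0592/n) log Q = 1.52 − (0.0592/2)(1.490) = 1.520 − 0.044 = 1.476 V.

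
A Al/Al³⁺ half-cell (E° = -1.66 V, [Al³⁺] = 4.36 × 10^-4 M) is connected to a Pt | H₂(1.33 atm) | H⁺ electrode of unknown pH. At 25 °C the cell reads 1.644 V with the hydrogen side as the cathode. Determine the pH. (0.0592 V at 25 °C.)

E°_cell = 1.66 V and n = 6.
log Q = n(E° − E)/0.0592 = 6×(1.66 − 1.644)/0.0592 = 1.622.
With Q = [Al³⁺]^2·P(H₂)^3 / [H⁺]^6, solving for [H⁺] gives log[H⁺] = -1.329, so pH = 1.33.

pH = 1.33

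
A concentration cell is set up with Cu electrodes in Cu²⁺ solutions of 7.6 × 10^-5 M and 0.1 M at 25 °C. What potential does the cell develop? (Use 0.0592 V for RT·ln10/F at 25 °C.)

0.092 V

Both half-cells are Cu²⁺/Cu, so E°_cell = 0. The concentrated side is the cathode; the cell reaction moves Cu²⁺ from high to low concentration with n = 2.
Q = [Cu²⁺]_dilute/[Cu²⁺]_conc = 7.6 × 10^-5/0.1 = 7.6 × 10^-4.
E = 0 − (0.0592/2) log Q = −(0.0592/2)(-3.119) = 0.0923 V.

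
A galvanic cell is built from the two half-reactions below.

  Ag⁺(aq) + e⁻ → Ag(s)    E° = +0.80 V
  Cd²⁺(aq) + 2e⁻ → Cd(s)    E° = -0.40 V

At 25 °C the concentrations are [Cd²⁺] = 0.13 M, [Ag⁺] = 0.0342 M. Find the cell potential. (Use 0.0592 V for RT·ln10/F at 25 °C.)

The Ag⁺/Ag couple has the higher reduction potential and acts as the cathode, so E°_cell = +0.80 − (-0.40) = 1.20 V.
Balancing electrons gives n = 2; the reaction quotient is Q = [Cd²⁺]/[Ag⁺]^2 = 111.
At 25 °C, E = E° − (0.0592/n) log Q = 1.20 − (0.0592/2)(2.046) = 1.200 − 0.061 = 1.139 V.

1.14 V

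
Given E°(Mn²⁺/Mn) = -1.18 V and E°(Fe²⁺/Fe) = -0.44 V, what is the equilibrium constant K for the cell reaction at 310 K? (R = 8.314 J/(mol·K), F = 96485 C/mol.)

E°_cell = -0.44 − (-1.18) = 0.74 V, with n = 2 electrons transferred.
At equilibrium E = 0, so the Nernst equation gives ln K = nFE°/RT = (2)(96485)(0.74)/((8.314)(310)) = 55.41.
K = e^55.41 = 1.2 × 10^24.

1.2 × 10^24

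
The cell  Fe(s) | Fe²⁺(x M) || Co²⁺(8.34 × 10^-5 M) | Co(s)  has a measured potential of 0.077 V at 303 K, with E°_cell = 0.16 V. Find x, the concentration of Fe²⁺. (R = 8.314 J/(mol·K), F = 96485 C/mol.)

0.048 M

From the Nernst equation, ln Q = nF(E° − E)/RT = 2×96485×(0.16 − 0.077)/(8.314×303) = 6.358, so Q = 577.
With Q = [Fe²⁺]/[Co²⁺] and the known concentrations, [Fe²⁺] in the numerator gives [Fe²⁺] = 0.048 M.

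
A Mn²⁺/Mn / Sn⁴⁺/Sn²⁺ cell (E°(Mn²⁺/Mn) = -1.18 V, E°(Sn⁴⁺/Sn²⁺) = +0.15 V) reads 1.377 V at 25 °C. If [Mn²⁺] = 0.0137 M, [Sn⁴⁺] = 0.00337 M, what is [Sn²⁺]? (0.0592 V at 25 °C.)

From the Nernst equation, log Q = n(E° − E)/0.0592 = 2(1.33 − 1.377)/0.0592 = -1.588, so Q = 0.0258.
With Q = [Mn²⁺]·[Sn²⁺]/[Sn⁴⁺] and the known concentrations, [Sn²⁺] in the numerator gives [Sn²⁺] = 0.0064 M.

0.0064 M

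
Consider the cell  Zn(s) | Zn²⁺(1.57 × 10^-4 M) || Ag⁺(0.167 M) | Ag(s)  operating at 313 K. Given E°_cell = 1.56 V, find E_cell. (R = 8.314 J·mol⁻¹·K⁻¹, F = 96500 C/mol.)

1.63 V

Balancing electrons gives n = 2; the reaction quotient is Q = [Zn²⁺]/[Ag⁺]^2 = 0.00563.
E = E° − (RT/nF) ln Q = 1.56 − (8.314×313)/(2×96500) × (-5.180) = 1.560 + 0.070 = 1.630 V.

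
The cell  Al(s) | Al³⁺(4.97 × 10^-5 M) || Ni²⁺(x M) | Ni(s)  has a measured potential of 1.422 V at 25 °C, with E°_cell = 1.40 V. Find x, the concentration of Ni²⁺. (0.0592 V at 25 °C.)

From the Nernst equation, log Q = n(E° − E)/0.0592 = 6(1.40 − 1.422)/0.0592 = -2.230, so Q = 0.00589.
With Q = [Al³⁺]^2/[Ni²⁺]^3 and the known concentrations, [Ni²⁺]^3 in the denominator gives [Ni²⁺] = 0.0075 M.

0.0075 M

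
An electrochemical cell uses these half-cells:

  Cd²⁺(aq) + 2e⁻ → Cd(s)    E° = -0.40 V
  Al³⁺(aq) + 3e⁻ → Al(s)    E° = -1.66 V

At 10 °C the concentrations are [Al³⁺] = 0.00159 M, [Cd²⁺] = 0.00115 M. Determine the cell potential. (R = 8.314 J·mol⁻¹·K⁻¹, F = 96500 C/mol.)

1.23 V

The Cd²⁺/Cd couple has the higher reduction potential and acts as the cathode, so E°_cell = -0.40 − (-1.66) = 1.26 V.
Balancing electrons gives n = 6; the reaction quotient is Q = [Al³⁺]^2/[Cd²⁺]^3 = 1660.
E = E° − (RT/nF) ln Q = 1.26 − (8.314×283)/(6×96500) × (7.416) = 1.260 − 0.030 = 1.230 V.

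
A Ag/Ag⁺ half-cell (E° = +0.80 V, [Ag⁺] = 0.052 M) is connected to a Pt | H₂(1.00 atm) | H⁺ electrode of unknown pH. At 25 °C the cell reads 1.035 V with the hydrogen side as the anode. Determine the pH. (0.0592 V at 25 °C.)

E°_cell = 0.80 V and n = 2.
log Q = n(E° − E)/0.0592 = 2×(0.80 − 1.035)/0.0592 = -7.939.
With Q = [H⁺]^2 / ([Ag⁺]^2·P(H₂)), solving for [H⁺] gives log[H⁺] = -5.254, so pH = 5.25.

pH = 5.25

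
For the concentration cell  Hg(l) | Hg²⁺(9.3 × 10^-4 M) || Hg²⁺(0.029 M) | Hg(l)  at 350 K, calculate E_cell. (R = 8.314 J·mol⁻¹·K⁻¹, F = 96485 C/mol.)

0.052 V

Both half-cells are Hg²⁺/Hg, so E°_cell = 0. The concentrated side is the cathode; the cell reaction moves Hg²⁺ from high to low concentration with n = 2.
Q = [Hg²⁺]_dilute/[Hg²⁺]_conc = 9.3 × 10^-4/0.029 = 0.0321.
E = 0 − (RT/nF) ln Q = −((8.314×350)/(2×96485))(-3.440) = 0.0519 V.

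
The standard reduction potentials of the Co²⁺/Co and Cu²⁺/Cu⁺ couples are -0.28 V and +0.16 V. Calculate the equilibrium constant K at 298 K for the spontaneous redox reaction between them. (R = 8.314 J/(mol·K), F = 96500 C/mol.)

E°_cell = +0.16 − (-0.28) = 0.44 V, with n = 2 electrons transferred.
At equilibrium E = 0, so the Nernst equation gives ln K = nFE°/RT = (2)(96500)(0.44)/((8.314)(298)) = 34.28.
K = e^34.28 = 7.7 × 10^14.

7.7 × 10^14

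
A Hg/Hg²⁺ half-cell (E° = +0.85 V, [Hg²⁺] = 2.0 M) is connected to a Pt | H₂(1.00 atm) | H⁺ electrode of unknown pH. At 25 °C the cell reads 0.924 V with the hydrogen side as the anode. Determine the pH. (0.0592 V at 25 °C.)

E°_cell = 0.85 V and n = 2.
log Q = n(E° − E)/0.0592 = 2×(0.85 − 0.924)/0.0592 = -2.500.
With Q = [H⁺]^2 / ([Hg²⁺]·P(H₂)), solving for [H⁺] gives log[H⁺] = -1.099, so pH = 1.10.

pH = 1.10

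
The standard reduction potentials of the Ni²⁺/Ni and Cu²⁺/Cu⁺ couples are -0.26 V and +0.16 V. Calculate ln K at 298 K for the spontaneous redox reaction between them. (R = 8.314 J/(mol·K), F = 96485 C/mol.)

E°_cell = +0.16 − (-0.26) = 0.42 V, with n = 2 electrons transferred.
At equilibrium E = 0, so the Nernst equation gives ln K = nFE°/RT = (2)(96485)(0.42)/((8.314)(298)) = 32.71.

ln K = 32.7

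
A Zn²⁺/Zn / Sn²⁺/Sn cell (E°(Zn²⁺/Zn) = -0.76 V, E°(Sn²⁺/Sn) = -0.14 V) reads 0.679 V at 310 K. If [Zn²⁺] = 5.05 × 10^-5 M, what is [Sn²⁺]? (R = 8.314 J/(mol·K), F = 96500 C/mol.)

From the Nernst equation, ln Q = nF(E° − E)/RT = 2×96500×(0.62 − 0.679)/(8.314×310) = -4.418, so Q = 0.0121.
With Q = [Zn²⁺]/[Sn²⁺] and the known concentrations, [Sn²⁺] in the denominator gives [Sn²⁺] = 0.0042 M.

0.0042 M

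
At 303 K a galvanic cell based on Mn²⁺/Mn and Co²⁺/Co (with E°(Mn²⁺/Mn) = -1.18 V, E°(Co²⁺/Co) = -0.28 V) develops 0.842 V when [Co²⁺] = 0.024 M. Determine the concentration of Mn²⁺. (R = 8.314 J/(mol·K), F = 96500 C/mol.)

2.0 M

From the Nernst equation, ln Q = nF(E° − E)/RT = 2×96500×(0.90 − 0.842)/(8.314×303) = 4.444, so Q = 85.1.
With Q = [Mn²⁺]/[Co²⁺] and the known concentrations, [Mn²⁺] in the numerator gives [Mn²⁺] = 2.0 M.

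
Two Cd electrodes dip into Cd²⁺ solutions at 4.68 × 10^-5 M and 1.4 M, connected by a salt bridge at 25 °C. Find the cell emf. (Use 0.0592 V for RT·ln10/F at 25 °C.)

0.13 V

Both half-cells are Cd²⁺/Cd, so E°_cell = 0. The concentrated side is the cathode; the cell reaction moves Cd²⁺ from high to low concentration with n = 2.
Q = [Cd²⁺]_dilute/[Cd²⁺]_conc = 4.68 × 10^-5/1.4 = 3.34 × 10^-5.
E = 0 − (0.0592/2) log Q = −(0.0592/2)(-4.476) = 0.1325 V.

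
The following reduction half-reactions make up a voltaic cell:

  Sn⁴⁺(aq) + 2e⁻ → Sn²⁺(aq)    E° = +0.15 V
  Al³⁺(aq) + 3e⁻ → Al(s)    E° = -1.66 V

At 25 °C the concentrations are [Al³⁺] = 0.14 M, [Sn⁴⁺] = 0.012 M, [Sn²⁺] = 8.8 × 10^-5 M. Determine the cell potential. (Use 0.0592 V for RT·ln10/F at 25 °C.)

1.89 V

The Sn⁴⁺/Sn²⁺ couple has the higher reduction potential and acts as the cathode, so E°_cell = +0.15 − (-1.66) = 1.81 V.
Balancing electrons gives n = 6; the reaction quotient is Q = [Al³⁺]^2·[Sn²⁺]^3/[Sn⁴⁺]^3 = 7.73 × 10^-9.
At 25 °C, E = E° − (0.0592/n) log Q = 1.81 − (0.0592/6)(-8.112) = 1.810 + 0.080 = 1.890 V.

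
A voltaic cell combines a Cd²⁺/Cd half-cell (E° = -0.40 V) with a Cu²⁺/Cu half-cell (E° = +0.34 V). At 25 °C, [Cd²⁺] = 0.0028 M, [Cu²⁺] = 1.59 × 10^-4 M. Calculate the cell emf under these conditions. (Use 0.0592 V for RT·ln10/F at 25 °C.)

The Cu²⁺/Cu couple has the higher reduction potential and acts as the cathode, so E°_cell = +0.34 − (-0.40) = 0.74 V.
Balancing electrons gives n = 2; the reaction quotient is Q = [Cd²⁺]/[Cu²⁺] = 17.6.
At 25 °C, E = E° − (0.0592/n) log Q = 0.74 − (0.0592/2)(1.246) = 0.740 − 0.037 = 0.703 V.

0.703 V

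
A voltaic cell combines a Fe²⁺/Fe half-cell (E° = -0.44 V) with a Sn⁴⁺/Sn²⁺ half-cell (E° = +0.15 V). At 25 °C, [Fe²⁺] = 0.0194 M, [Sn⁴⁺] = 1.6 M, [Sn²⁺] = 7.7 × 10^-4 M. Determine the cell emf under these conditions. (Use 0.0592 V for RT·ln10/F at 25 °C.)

The Sn⁴⁺/Sn²⁺ couple has the higher reduction potential and acts as the cathode, so E°_cell = +0.15 − (-0.44) = 0.59 V.
Balancing electrons gives n = 2; the reaction quotient is Q = [Fe²⁺]·[Sn²⁺]/[Sn⁴⁺] = 9.34 × 10^-6.
At 25 °C, E = E° − (0.0592/n) log Q = 0.59 − (0.0592/2)(-5.030) = 0.590 + 0.149 = 0.739 V.

0.739 V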